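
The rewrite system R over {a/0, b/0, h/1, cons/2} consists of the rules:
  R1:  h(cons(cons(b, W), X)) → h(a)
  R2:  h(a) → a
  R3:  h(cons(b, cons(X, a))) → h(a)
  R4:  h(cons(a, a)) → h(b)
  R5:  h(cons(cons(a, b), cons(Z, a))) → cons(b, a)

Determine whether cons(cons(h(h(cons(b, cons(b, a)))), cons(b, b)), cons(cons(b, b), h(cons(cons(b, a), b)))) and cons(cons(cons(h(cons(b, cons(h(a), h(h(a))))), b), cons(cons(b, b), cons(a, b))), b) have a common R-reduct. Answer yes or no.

no — NF(t₁) = cons(cons(a, cons(b, b)), cons(cons(b, b), a)), NF(t₂) = cons(cons(cons(a, b), cons(cons(b, b), cons(a, b))), b)

Reduce t₁ = cons(cons(h(h(cons(b, cons(b, a)))), cons(b, b)), cons(cons(b, b), h(cons(cons(b, a), b)))):
1. cons(cons(h(h(cons(b, cons(b, a)))), cons(b, b)), cons(cons(b, b), h(cons(cons(b, a), b))))  →  cons(cons(h(h(a)), cons(b, b)), cons(cons(b, b), h(cons(cons(b, a), b))))   [R3 at 1.1.1]
2. cons(cons(h(h(a)), cons(b, b)), cons(cons(b, b), h(cons(cons(b, a), b))))  →  cons(cons(h(a), cons(b, b)), cons(cons(b, b), h(cons(cons(b, a), b))))   [R2 at 1.1.1]
3. cons(cons(h(a), cons(b, b)), cons(cons(b, b), h(cons(cons(b, a), b))))  →  cons(cons(a, cons(b, b)), cons(cons(b, b), h(cons(cons(b, a), b))))   [R2 at 1.1]
4. cons(cons(a, cons(b, b)), cons(cons(b, b), h(cons(cons(b, a), b))))  →  cons(cons(a, cons(b, b)), cons(cons(b, b), h(a)))   [R1 at 2.2]
5. cons(cons(a, cons(b, b)), cons(cons(b, b), h(a)))  →  cons(cons(a, cons(b, b)), cons(cons(b, b), a))   [R2 at 2.2]

Reduce t₂ = cons(cons(cons(h(cons(b, cons(h(a), h(h(a))))), b), cons(cons(b, b), cons(a, b))), b):
1. cons(cons(cons(h(cons(b, cons(h(a), h(h(a))))), b), cons(cons(b, b), cons(a, b))), b)  →  cons(cons(cons(h(cons(b, cons(a, h(h(a))))), b), cons(cons(b, b), cons(a, b))), b)   [R2 at 1.1.1.1.2.1]
2. cons(cons(cons(h(cons(b, cons(a, h(h(a))))), b), cons(cons(b, b), cons(a, b))), b)  →  cons(cons(cons(h(cons(b, cons(a, h(a)))), b), cons(cons(b, b), cons(a, b))), b)   [R2 at 1.1.1.1.2.2.1]
3. cons(cons(cons(h(cons(b, cons(a, h(a)))), b), cons(cons(b, b), cons(a, b))), b)  →  cons(cons(cons(h(cons(b, cons(a, a))), b), cons(cons(b, b), cons(a, b))), b)   [R2 at 1.1.1.1.2.2]
4. cons(cons(cons(h(cons(b, cons(a, a))), b), cons(cons(b, b), cons(a, b))), b)  →  cons(cons(cons(h(a), b), cons(cons(b, b), cons(a, b))), b)   [R3 at 1.1.1]
5. cons(cons(cons(h(a), b), cons(cons(b, b), cons(a, b))), b)  →  cons(cons(cons(a, b), cons(cons(b, b), cons(a, b))), b)   [R2 at 1.1.1]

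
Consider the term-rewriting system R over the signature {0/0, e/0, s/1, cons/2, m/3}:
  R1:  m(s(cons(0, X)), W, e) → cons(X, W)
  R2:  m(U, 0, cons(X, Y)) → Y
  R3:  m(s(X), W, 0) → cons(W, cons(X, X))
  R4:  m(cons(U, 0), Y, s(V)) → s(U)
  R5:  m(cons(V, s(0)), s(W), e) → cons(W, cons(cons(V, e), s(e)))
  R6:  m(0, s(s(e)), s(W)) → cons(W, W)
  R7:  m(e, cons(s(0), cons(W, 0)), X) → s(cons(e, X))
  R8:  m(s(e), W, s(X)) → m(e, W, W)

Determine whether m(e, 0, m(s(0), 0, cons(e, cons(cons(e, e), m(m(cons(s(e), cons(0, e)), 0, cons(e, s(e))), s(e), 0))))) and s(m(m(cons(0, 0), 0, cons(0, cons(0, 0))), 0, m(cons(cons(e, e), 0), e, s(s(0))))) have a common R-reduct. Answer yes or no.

Reduce t₁ = m(e, 0, m(s(0), 0, cons(e, cons(cons(e, e), m(m(cons(s(e), cons(0, e)), 0, cons(e, s(e))), s(e), 0))))):
1. m(e, 0, m(s(0), 0, cons(e, cons(cons(e, e), m(m(cons(s(e), cons(0, e)), 0, cons(e, s(e))), s(e), 0)))))  →  m(e, 0, cons(cons(e, e), m(m(cons(s(e), cons(0, e)), 0, cons(e, s(e))), s(e), 0)))   [R2 at 3]
2. m(e, 0, cons(cons(e, e), m(m(cons(s(e), cons(0, e)), 0, cons(e, s(e))), s(e), 0)))  →  m(m(cons(s(e), cons(0, e)), 0, cons(e, s(e))), s(e), 0)   [R2 at ε]
3. m(m(cons(s(e), cons(0, e)), 0, cons(e, s(e))), s(e), 0)  →  m(s(e), s(e), 0)   [R2 at 1]
4. m(s(e), s(e), 0)  →  cons(s(e), cons(e, e))   [R3 at ε]

Reduce t₂ = s(m(m(cons(0, 0), 0, cons(0, cons(0, 0))), 0, m(cons(cons(e, e), 0), e, s(s(0))))):
1. s(m(m(cons(0, 0), 0, cons(0, cons(0, 0))), 0, m(cons(cons(e, e), 0), e, s(s(0)))))  →  s(m(cons(0, 0), 0, m(cons(cons(e, e), 0), e, s(s(0)))))   [R2 at 1.1]
2. s(m(cons(0, 0), 0, m(cons(cons(e, e), 0), e, s(s(0)))))  →  s(m(cons(0, 0), 0, s(cons(e, e))))   [R4 at 1.3]
3. s(m(cons(0, 0), 0, s(cons(e, e))))  →  s(s(0))   [R4 at 1]

no — NF(t₁) = cons(s(e), cons(e, e)), NF(t₂) = s(s(0))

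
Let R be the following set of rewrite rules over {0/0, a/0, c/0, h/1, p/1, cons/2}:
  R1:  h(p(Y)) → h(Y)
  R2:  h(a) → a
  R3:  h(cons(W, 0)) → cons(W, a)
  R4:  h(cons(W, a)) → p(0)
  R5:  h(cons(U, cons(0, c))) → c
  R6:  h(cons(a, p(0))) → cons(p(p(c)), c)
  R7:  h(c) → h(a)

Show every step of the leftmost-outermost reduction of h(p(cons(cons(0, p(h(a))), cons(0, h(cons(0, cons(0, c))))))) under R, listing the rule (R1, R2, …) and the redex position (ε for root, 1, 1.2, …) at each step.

c

1. h(p(cons(cons(0, p(h(a))), cons(0, h(cons(0, cons(0, c)))))))  →  h(cons(cons(0, p(h(a))), cons(0, h(cons(0, cons(0, c))))))   [R1 at ε]
2. h(cons(cons(0, p(h(a))), cons(0, h(cons(0, cons(0, c))))))  →  h(cons(cons(0, p(a)), cons(0, h(cons(0, cons(0, c))))))   [R2 at 1.1.2.1]
3. h(cons(cons(0, p(a)), cons(0, h(cons(0, cons(0, c))))))  →  h(cons(cons(0, p(a)), cons(0, c)))   [R5 at 1.2.2]
4. h(cons(cons(0, p(a)), cons(0, c)))  →  c   [R5 at ε]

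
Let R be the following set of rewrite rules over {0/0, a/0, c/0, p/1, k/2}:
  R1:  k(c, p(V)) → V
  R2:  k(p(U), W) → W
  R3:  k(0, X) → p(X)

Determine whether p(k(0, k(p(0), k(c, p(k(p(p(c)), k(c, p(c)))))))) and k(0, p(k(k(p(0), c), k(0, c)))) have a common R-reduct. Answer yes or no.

yes — NF(t₁) = p(p(c)), NF(t₂) = p(p(c))

Reduce t₁ = p(k(0, k(p(0), k(c, p(k(p(p(c)), k(c, p(c)))))))):
1. p(k(0, k(p(0), k(c, p(k(p(p(c)), k(c, p(c))))))))  →  p(p(k(p(0), k(c, p(k(p(p(c)), k(c, p(c))))))))   [R3 at 1]
2. p(p(k(p(0), k(c, p(k(p(p(c)), k(c, p(c))))))))  →  p(p(k(c, p(k(p(p(c)), k(c, p(c)))))))   [R2 at 1.1]
3. p(p(k(c, p(k(p(p(c)), k(c, p(c)))))))  →  p(p(k(p(p(c)), k(c, p(c)))))   [R1 at 1.1]
4. p(p(k(p(p(c)), k(c, p(c)))))  →  p(p(k(c, p(c))))   [R2 at 1.1]
5. p(p(k(c, p(c))))  →  p(p(c))   [R1 at 1.1]

Reduce t₂ = k(0, p(k(k(p(0), c), k(0, c)))):
1. k(0, p(k(k(p(0), c), k(0, c))))  →  p(p(k(k(p(0), c), k(0, c))))   [R3 at ε]
2. p(p(k(k(p(0), c), k(0, c))))  →  p(p(k(c, k(0, c))))   [R2 at 1.1.1]
3. p(p(k(c, k(0, c))))  →  p(p(k(c, p(c))))   [R3 at 1.1.2]
4. p(p(k(c, p(c))))  →  p(p(c))   [R1 at 1.1]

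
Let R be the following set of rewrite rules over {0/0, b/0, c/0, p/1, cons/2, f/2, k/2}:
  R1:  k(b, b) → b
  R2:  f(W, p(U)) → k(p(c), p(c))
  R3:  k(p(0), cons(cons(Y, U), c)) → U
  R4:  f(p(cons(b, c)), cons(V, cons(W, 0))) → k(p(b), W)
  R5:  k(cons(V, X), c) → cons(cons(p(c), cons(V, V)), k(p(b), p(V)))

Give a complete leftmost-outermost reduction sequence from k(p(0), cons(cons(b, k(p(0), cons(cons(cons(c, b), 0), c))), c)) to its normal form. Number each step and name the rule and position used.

1. k(p(0), cons(cons(b, k(p(0), cons(cons(cons(c, b), 0), c))), c))  →  k(p(0), cons(cons(cons(c, b), 0), c))   [R3 at ε]
2. k(p(0), cons(cons(cons(c, b), 0), c))  →  0   [R3 at ε]

0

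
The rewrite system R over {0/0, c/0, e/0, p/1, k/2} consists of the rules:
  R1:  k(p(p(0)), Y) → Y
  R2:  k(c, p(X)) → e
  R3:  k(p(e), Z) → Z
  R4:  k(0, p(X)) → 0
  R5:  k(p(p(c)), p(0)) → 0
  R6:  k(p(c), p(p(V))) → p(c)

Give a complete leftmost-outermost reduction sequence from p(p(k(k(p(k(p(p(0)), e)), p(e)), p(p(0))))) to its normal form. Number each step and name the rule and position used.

1. p(p(k(k(p(k(p(p(0)), e)), p(e)), p(p(0)))))  →  p(p(k(k(p(e), p(e)), p(p(0)))))   [R1 at 1.1.1.1.1]
2. p(p(k(k(p(e), p(e)), p(p(0)))))  →  p(p(k(p(e), p(p(0)))))   [R3 at 1.1.1]
3. p(p(k(p(e), p(p(0)))))  →  p(p(p(p(0))))   [R3 at 1.1]

p(p(p(p(0))))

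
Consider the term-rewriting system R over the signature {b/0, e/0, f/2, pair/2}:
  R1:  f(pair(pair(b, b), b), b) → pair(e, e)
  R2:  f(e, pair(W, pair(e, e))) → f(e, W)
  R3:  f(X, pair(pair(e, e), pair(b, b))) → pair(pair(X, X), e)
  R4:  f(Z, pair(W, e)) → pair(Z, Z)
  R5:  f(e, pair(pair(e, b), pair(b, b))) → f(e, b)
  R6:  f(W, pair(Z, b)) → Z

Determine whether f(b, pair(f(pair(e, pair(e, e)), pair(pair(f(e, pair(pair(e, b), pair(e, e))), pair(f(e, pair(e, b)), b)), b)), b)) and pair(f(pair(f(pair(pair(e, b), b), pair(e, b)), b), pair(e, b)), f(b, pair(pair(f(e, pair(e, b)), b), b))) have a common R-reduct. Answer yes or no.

yes — NF(t₁) = pair(e, pair(e, b)), NF(t₂) = pair(e, pair(e, b))

Reduce t₁ = f(b, pair(f(pair(e, pair(e, e)), pair(pair(f(e, pair(pair(e, b), pair(e, e))), pair(f(e, pair(e, b)), b)), b)), b)):
1. f(b, pair(f(pair(e, pair(e, e)), pair(pair(f(e, pair(pair(e, b), pair(e, e))), pair(f(e, pair(e, b)), b)), b)), b))  →  f(pair(e, pair(e, e)), pair(pair(f(e, pair(pair(e, b), pair(e, e))), pair(f(e, pair(e, b)), b)), b))   [R6 at ε]
2. f(pair(e, pair(e, e)), pair(pair(f(e, pair(pair(e, b), pair(e, e))), pair(f(e, pair(e, b)), b)), b))  →  pair(f(e, pair(pair(e, b), pair(e, e))), pair(f(e, pair(e, b)), b))   [R6 at ε]
3. pair(f(e, pair(pair(e, b), pair(e, e))), pair(f(e, pair(e, b)), b))  →  pair(f(e, pair(e, b)), pair(f(e, pair(e, b)), b))   [R2 at 1]
4. pair(f(e, pair(e, b)), pair(f(e, pair(e, b)), b))  →  pair(e, pair(f(e, pair(e, b)), b))   [R6 at 1]
5. pair(e, pair(f(e, pair(e, b)), b))  →  pair(e, pair(e, b))   [R6 at 2.1]

Reduce t₂ = pair(f(pair(f(pair(pair(e, b), b), pair(e, b)), b), pair(e, b)), f(b, pair(pair(f(e, pair(e, b)), b), b))):
1. pair(f(pair(f(pair(pair(e, b), b), pair(e, b)), b), pair(e, b)), f(b, pair(pair(f(e, pair(e, b)), b), b)))  →  pair(e, f(b, pair(pair(f(e, pair(e, b)), b), b)))   [R6 at 1]
2. pair(e, f(b, pair(pair(f(e, pair(e, b)), b), b)))  →  pair(e, pair(f(e, pair(e, b)), b))   [R6 at 2]
3. pair(e, pair(f(e, pair(e, b)), b))  →  pair(e, pair(e, b))   [R6 at 2.1]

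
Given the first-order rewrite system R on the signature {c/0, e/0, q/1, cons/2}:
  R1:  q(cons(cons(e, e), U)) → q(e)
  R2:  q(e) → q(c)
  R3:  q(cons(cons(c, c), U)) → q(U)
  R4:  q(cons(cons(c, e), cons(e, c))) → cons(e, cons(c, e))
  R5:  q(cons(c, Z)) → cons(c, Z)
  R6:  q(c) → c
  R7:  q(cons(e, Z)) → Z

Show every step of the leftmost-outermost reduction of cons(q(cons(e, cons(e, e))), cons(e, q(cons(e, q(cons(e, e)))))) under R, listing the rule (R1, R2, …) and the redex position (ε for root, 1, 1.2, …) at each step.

cons(cons(e, e), cons(e, e))

1. cons(q(cons(e, cons(e, e))), cons(e, q(cons(e, q(cons(e, e))))))  →  cons(cons(e, e), cons(e, q(cons(e, q(cons(e, e))))))   [R7 at 1]
2. cons(cons(e, e), cons(e, q(cons(e, q(cons(e, e))))))  →  cons(cons(e, e), cons(e, q(cons(e, e))))   [R7 at 2.2]
3. cons(cons(e, e), cons(e, q(cons(e, e))))  →  cons(cons(e, e), cons(e, e))   [R7 at 2.2]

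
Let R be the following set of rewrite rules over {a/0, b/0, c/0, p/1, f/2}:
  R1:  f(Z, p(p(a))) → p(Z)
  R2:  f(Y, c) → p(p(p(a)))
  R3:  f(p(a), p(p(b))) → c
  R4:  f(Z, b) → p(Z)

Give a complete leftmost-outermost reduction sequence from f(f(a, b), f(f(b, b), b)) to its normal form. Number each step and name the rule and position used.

1. f(f(a, b), f(f(b, b), b))  →  f(p(a), f(f(b, b), b))   [R4 at 1]
2. f(p(a), f(f(b, b), b))  →  f(p(a), p(f(b, b)))   [R4 at 2]
3. f(p(a), p(f(b, b)))  →  f(p(a), p(p(b)))   [R4 at 2.1]
4. f(p(a), p(p(b)))  →  c   [R3 at ε]

c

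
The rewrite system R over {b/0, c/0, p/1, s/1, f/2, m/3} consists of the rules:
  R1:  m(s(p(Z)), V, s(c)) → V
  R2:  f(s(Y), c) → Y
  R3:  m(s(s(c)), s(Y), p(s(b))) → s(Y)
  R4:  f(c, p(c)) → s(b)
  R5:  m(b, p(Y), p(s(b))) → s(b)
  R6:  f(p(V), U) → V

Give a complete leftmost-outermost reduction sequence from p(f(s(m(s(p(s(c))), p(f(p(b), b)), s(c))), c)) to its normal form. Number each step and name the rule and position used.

1. p(f(s(m(s(p(s(c))), p(f(p(b), b)), s(c))), c))  →  p(m(s(p(s(c))), p(f(p(b), b)), s(c)))   [R2 at 1]
2. p(m(s(p(s(c))), p(f(p(b), b)), s(c)))  →  p(p(f(p(b), b)))   [R1 at 1]
3. p(p(f(p(b), b)))  →  p(p(b))   [R6 at 1.1]

p(p(b))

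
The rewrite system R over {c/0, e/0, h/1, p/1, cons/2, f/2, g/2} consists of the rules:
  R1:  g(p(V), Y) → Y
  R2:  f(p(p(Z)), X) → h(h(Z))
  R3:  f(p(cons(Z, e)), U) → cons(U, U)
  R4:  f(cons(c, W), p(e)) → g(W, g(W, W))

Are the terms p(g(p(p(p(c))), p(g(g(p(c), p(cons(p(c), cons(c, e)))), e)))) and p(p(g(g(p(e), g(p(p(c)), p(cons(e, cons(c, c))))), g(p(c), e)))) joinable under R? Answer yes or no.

Reduce t₁ = p(g(p(p(p(c))), p(g(g(p(c), p(cons(p(c), cons(c, e)))), e)))):
1. p(g(p(p(p(c))), p(g(g(p(c), p(cons(p(c), cons(c, e)))), e))))  →  p(p(g(g(p(c), p(cons(p(c), cons(c, e)))), e)))   [R1 at 1]
2. p(p(g(g(p(c), p(cons(p(c), cons(c, e)))), e)))  →  p(p(g(p(cons(p(c), cons(c, e))), e)))   [R1 at 1.1.1]
3. p(p(g(p(cons(p(c), cons(c, e))), e)))  →  p(p(e))   [R1 at 1.1]

Reduce t₂ = p(p(g(g(p(e), g(p(p(c)), p(cons(e, cons(c, c))))), g(p(c), e)))):
1. p(p(g(g(p(e), g(p(p(c)), p(cons(e, cons(c, c))))), g(p(c), e))))  →  p(p(g(g(p(p(c)), p(cons(e, cons(c, c)))), g(p(c), e))))   [R1 at 1.1.1]
2. p(p(g(g(p(p(c)), p(cons(e, cons(c, c)))), g(p(c), e))))  →  p(p(g(p(cons(e, cons(c, c))), g(p(c), e))))   [R1 at 1.1.1]
3. p(p(g(p(cons(e, cons(c, c))), g(p(c), e))))  →  p(p(g(p(c), e)))   [R1 at 1.1]
4. p(p(g(p(c), e)))  →  p(p(e))   [R1 at 1.1]

yes — NF(t₁) = p(p(e)), NF(t₂) = p(p(e))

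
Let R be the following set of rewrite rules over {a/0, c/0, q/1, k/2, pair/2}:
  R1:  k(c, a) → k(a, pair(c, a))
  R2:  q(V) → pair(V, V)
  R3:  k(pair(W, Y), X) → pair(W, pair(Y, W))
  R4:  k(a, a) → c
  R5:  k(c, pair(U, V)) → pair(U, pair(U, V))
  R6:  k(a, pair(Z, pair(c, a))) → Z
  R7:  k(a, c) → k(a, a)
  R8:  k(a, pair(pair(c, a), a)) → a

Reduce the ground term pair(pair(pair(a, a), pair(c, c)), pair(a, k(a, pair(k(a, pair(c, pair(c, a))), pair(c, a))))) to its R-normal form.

pair(pair(pair(a, a), pair(c, c)), pair(a, c))

1. pair(pair(pair(a, a), pair(c, c)), pair(a, k(a, pair(k(a, pair(c, pair(c, a))), pair(c, a)))))  →  pair(pair(pair(a, a), pair(c, c)), pair(a, k(a, pair(c, pair(c, a)))))   [R6 at 2.2]
2. pair(pair(pair(a, a), pair(c, c)), pair(a, k(a, pair(c, pair(c, a)))))  →  pair(pair(pair(a, a), pair(c, c)), pair(a, c))   [R6 at 2.2]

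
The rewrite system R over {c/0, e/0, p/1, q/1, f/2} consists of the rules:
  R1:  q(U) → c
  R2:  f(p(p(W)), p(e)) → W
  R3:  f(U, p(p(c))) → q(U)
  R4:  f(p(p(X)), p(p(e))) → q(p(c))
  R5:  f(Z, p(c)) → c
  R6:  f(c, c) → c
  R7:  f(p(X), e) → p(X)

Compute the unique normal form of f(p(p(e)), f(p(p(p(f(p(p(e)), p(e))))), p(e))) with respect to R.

1. f(p(p(e)), f(p(p(p(f(p(p(e)), p(e))))), p(e)))  →  f(p(p(e)), p(f(p(p(e)), p(e))))   [R2 at 2]
2. f(p(p(e)), p(f(p(p(e)), p(e))))  →  f(p(p(e)), p(e))   [R2 at 2.1]
3. f(p(p(e)), p(e))  →  e   [R2 at ε]

e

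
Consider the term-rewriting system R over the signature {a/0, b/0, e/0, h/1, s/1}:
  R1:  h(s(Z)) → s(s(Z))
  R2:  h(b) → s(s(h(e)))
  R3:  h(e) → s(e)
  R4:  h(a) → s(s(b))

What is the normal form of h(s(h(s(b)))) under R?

s(s(s(s(b))))

1. h(s(h(s(b))))  →  s(s(h(s(b))))   [R1 at ε]
2. s(s(h(s(b))))  →  s(s(s(s(b))))   [R1 at 1.1]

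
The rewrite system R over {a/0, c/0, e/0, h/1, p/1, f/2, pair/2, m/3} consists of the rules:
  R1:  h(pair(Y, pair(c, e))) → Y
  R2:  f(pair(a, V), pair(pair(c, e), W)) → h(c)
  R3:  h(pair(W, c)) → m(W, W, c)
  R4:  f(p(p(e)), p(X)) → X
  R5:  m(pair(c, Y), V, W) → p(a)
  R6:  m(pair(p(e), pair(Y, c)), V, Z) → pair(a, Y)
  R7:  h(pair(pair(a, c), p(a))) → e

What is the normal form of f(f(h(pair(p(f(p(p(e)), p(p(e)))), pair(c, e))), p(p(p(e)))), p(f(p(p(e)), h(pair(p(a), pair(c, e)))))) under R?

1. f(f(h(pair(p(f(p(p(e)), p(p(e)))), pair(c, e))), p(p(p(e)))), p(f(p(p(e)), h(pair(p(a), pair(c, e))))))  →  f(f(p(f(p(p(e)), p(p(e)))), p(p(p(e)))), p(f(p(p(e)), h(pair(p(a), pair(c, e))))))   [R1 at 1.1]
2. f(f(p(f(p(p(e)), p(p(e)))), p(p(p(e)))), p(f(p(p(e)), h(pair(p(a), pair(c, e))))))  →  f(f(p(p(e)), p(p(p(e)))), p(f(p(p(e)), h(pair(p(a), pair(c, e))))))   [R4 at 1.1.1]
3. f(f(p(p(e)), p(p(p(e)))), p(f(p(p(e)), h(pair(p(a), pair(c, e))))))  →  f(p(p(e)), p(f(p(p(e)), h(pair(p(a), pair(c, e))))))   [R4 at 1]
4. f(p(p(e)), p(f(p(p(e)), h(pair(p(a), pair(c, e))))))  →  f(p(p(e)), h(pair(p(a), pair(c, e))))   [R4 at ε]
5. f(p(p(e)), h(pair(p(a), pair(c, e))))  →  f(p(p(e)), p(a))   [R1 at 2]
6. f(p(p(e)), p(a))  →  a   [R4 at ε]

a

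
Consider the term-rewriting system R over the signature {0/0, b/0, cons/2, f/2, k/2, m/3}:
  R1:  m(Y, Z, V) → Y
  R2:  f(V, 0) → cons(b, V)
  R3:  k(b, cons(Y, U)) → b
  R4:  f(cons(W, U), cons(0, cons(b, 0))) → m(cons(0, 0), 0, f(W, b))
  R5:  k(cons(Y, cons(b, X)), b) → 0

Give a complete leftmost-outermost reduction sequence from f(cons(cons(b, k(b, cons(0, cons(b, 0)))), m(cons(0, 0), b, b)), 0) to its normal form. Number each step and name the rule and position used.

1. f(cons(cons(b, k(b, cons(0, cons(b, 0)))), m(cons(0, 0), b, b)), 0)  →  cons(b, cons(cons(b, k(b, cons(0, cons(b, 0)))), m(cons(0, 0), b, b)))   [R2 at ε]
2. cons(b, cons(cons(b, k(b, cons(0, cons(b, 0)))), m(cons(0, 0), b, b)))  →  cons(b, cons(cons(b, b), m(cons(0, 0), b, b)))   [R3 at 2.1.2]
3. cons(b, cons(cons(b, b), m(cons(0, 0), b, b)))  →  cons(b, cons(cons(b, b), cons(0, 0)))   [R1 at 2.2]

cons(b, cons(cons(b, b), cons(0, 0)))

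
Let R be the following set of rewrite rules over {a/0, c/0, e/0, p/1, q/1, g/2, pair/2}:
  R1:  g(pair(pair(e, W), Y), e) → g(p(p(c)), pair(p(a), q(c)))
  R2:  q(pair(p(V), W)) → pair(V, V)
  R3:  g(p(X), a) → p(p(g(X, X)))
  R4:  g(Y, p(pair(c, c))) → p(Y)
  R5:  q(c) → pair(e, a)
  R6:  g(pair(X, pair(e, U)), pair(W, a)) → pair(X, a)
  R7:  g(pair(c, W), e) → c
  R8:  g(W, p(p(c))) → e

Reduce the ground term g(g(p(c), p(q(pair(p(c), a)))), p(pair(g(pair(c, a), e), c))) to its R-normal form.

1. g(g(p(c), p(q(pair(p(c), a)))), p(pair(g(pair(c, a), e), c)))  →  g(g(p(c), p(pair(c, c))), p(pair(g(pair(c, a), e), c)))   [R2 at 1.2.1]
2. g(g(p(c), p(pair(c, c))), p(pair(g(pair(c, a), e), c)))  →  g(p(p(c)), p(pair(g(pair(c, a), e), c)))   [R4 at 1]
3. g(p(p(c)), p(pair(g(pair(c, a), e), c)))  →  g(p(p(c)), p(pair(c, c)))   [R7 at 2.1.1]
4. g(p(p(c)), p(pair(c, c)))  →  p(p(p(c)))   [R4 at ε]

p(p(p(c)))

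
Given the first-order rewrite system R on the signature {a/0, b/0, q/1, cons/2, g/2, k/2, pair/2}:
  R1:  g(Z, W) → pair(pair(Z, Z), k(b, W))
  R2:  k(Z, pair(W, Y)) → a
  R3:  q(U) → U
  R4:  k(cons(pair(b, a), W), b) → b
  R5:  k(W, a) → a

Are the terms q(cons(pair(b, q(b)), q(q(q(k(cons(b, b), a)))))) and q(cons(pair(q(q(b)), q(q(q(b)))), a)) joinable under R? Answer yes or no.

Reduce t₁ = q(cons(pair(b, q(b)), q(q(q(k(cons(b, b), a)))))):
1. q(cons(pair(b, q(b)), q(q(q(k(cons(b, b), a))))))  →  cons(pair(b, q(b)), q(q(q(k(cons(b, b), a)))))   [R3 at ε]
2. cons(pair(b, q(b)), q(q(q(k(cons(b, b), a)))))  →  cons(pair(b, b), q(q(q(k(cons(b, b), a)))))   [R3 at 1.2]
3. cons(pair(b, b), q(q(q(k(cons(b, b), a)))))  →  cons(pair(b, b), q(q(k(cons(b, b), a))))   [R3 at 2]
4. cons(pair(b, b), q(q(k(cons(b, b), a))))  →  cons(pair(b, b), q(k(cons(b, b), a)))   [R3 at 2]
5. cons(pair(b, b), q(k(cons(b, b), a)))  →  cons(pair(b, b), k(cons(b, b), a))   [R3 at 2]
6. cons(pair(b, b), k(cons(b, b), a))  →  cons(pair(b, b), a)   [R5 at 2]

Reduce t₂ = q(cons(pair(q(q(b)), q(q(q(b)))), a)):
1. q(cons(pair(q(q(b)), q(q(q(b)))), a))  →  cons(pair(q(q(b)), q(q(q(b)))), a)   [R3 at ε]
2. cons(pair(q(q(b)), q(q(q(b)))), a)  →  cons(pair(q(b), q(q(q(b)))), a)   [R3 at 1.1]
3. cons(pair(q(b), q(q(q(b)))), a)  →  cons(pair(b, q(q(q(b)))), a)   [R3 at 1.1]
4. cons(pair(b, q(q(q(b)))), a)  →  cons(pair(b, q(q(b))), a)   [R3 at 1.2]
5. cons(pair(b, q(q(b))), a)  →  cons(pair(b, q(b)), a)   [R3 at 1.2]
6. cons(pair(b, q(b)), a)  →  cons(pair(b, b), a)   [R3 at 1.2]

yes — NF(t₁) = cons(pair(b, b), a), NF(t₂) = cons(pair(b, b), a)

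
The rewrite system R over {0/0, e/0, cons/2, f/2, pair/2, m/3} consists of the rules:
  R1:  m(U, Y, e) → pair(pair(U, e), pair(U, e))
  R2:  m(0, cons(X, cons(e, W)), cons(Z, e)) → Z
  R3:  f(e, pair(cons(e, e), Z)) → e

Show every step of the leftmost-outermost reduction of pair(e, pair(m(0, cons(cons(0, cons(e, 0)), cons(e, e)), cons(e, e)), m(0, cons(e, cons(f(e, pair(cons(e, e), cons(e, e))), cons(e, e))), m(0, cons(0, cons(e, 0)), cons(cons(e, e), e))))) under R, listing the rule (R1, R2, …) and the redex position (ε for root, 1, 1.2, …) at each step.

1. pair(e, pair(m(0, cons(cons(0, cons(e, 0)), cons(e, e)), cons(e, e)), m(0, cons(e, cons(f(e, pair(cons(e, e), cons(e, e))), cons(e, e))), m(0, cons(0, cons(e, 0)), cons(cons(e, e), e)))))  →  pair(e, pair(e, m(0, cons(e, cons(f(e, pair(cons(e, e), cons(e, e))), cons(e, e))), m(0, cons(0, cons(e, 0)), cons(cons(e, e), e)))))   [R2 at 2.1]
2. pair(e, pair(e, m(0, cons(e, cons(f(e, pair(cons(e, e), cons(e, e))), cons(e, e))), m(0, cons(0, cons(e, 0)), cons(cons(e, e), e)))))  →  pair(e, pair(e, m(0, cons(e, cons(e, cons(e, e))), m(0, cons(0, cons(e, 0)), cons(cons(e, e), e)))))   [R3 at 2.2.2.2.1]
3. pair(e, pair(e, m(0, cons(e, cons(e, cons(e, e))), m(0, cons(0, cons(e, 0)), cons(cons(e, e), e)))))  →  pair(e, pair(e, m(0, cons(e, cons(e, cons(e, e))), cons(e, e))))   [R2 at 2.2.3]
4. pair(e, pair(e, m(0, cons(e, cons(e, cons(e, e))), cons(e, e))))  →  pair(e, pair(e, e))   [R2 at 2.2]

pair(e, pair(e, e))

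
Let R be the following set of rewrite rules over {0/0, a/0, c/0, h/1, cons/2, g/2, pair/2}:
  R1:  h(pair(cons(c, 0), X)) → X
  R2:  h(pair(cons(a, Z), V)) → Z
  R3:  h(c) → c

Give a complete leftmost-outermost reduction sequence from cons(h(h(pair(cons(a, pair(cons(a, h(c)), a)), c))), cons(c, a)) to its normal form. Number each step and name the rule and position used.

1. cons(h(h(pair(cons(a, pair(cons(a, h(c)), a)), c))), cons(c, a))  →  cons(h(pair(cons(a, h(c)), a)), cons(c, a))   [R2 at 1.1]
2. cons(h(pair(cons(a, h(c)), a)), cons(c, a))  →  cons(h(c), cons(c, a))   [R2 at 1]
3. cons(h(c), cons(c, a))  →  cons(c, cons(c, a))   [R3 at 1]

cons(c, cons(c, a))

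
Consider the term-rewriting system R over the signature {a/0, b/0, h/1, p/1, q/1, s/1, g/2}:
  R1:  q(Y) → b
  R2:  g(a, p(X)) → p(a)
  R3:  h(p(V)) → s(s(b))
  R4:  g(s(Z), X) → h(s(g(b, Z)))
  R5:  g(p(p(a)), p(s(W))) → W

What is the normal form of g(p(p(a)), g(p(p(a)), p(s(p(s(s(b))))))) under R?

1. g(p(p(a)), g(p(p(a)), p(s(p(s(s(b)))))))  →  g(p(p(a)), p(s(s(b))))   [R5 at 2]
2. g(p(p(a)), p(s(s(b))))  →  s(b)   [R5 at ε]

s(b)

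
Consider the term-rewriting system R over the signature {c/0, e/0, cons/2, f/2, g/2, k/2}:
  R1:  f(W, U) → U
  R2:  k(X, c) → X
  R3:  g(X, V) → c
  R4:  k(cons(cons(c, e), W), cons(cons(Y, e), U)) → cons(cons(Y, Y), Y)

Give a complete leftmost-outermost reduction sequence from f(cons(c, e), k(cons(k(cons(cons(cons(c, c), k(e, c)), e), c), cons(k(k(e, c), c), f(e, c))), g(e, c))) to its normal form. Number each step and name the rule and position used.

1. f(cons(c, e), k(cons(k(cons(cons(cons(c, c), k(e, c)), e), c), cons(k(k(e, c), c), f(e, c))), g(e, c)))  →  k(cons(k(cons(cons(cons(c, c), k(e, c)), e), c), cons(k(k(e, c), c), f(e, c))), g(e, c))   [R1 at ε]
2. k(cons(k(cons(cons(cons(c, c), k(e, c)), e), c), cons(k(k(e, c), c), f(e, c))), g(e, c))  →  k(cons(cons(cons(cons(c, c), k(e, c)), e), cons(k(k(e, c), c), f(e, c))), g(e, c))   [R2 at 1.1]
3. k(cons(cons(cons(cons(c, c), k(e, c)), e), cons(k(k(e, c), c), f(e, c))), g(e, c))  →  k(cons(cons(cons(cons(c, c), e), e), cons(k(k(e, c), c), f(e, c))), g(e, c))   [R2 at 1.1.1.2]
4. k(cons(cons(cons(cons(c, c), e), e), cons(k(k(e, c), c), f(e, c))), g(e, c))  →  k(cons(cons(cons(cons(c, c), e), e), cons(k(e, c), f(e, c))), g(e, c))   [R2 at 1.2.1]
5. k(cons(cons(cons(cons(c, c), e), e), cons(k(e, c), f(e, c))), g(e, c))  →  k(cons(cons(cons(cons(c, c), e), e), cons(e, f(e, c))), g(e, c))   [R2 at 1.2.1]
6. k(cons(cons(cons(cons(c, c), e), e), cons(e, f(e, c))), g(e, c))  →  k(cons(cons(cons(cons(c, c), e), e), cons(e, c)), g(e, c))   [R1 at 1.2.2]
7. k(cons(cons(cons(cons(c, c), e), e), cons(e, c)), g(e, c))  →  k(cons(cons(cons(cons(c, c), e), e), cons(e, c)), c)   [R3 at 2]
8. k(cons(cons(cons(cons(c, c), e), e), cons(e, c)), c)  →  cons(cons(cons(cons(c, c), e), e), cons(e, c))   [R2 at ε]

cons(cons(cons(cons(c, c), e), e), cons(e, c))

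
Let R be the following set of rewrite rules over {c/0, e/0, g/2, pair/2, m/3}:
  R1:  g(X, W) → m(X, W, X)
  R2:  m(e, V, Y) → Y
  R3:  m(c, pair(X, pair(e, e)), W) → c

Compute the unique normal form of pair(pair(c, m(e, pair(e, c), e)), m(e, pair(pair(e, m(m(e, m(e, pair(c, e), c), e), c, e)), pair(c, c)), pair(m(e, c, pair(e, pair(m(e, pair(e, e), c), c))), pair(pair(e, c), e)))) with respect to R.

pair(pair(c, e), pair(pair(e, pair(c, c)), pair(pair(e, c), e)))

1. pair(pair(c, m(e, pair(e, c), e)), m(e, pair(pair(e, m(m(e, m(e, pair(c, e), c), e), c, e)), pair(c, c)), pair(m(e, c, pair(e, pair(m(e, pair(e, e), c), c))), pair(pair(e, c), e))))  →  pair(pair(c, e), m(e, pair(pair(e, m(m(e, m(e, pair(c, e), c), e), c, e)), pair(c, c)), pair(m(e, c, pair(e, pair(m(e, pair(e, e), c), c))), pair(pair(e, c), e))))   [R2 at 1.2]
2. pair(pair(c, e), m(e, pair(pair(e, m(m(e, m(e, pair(c, e), c), e), c, e)), pair(c, c)), pair(m(e, c, pair(e, pair(m(e, pair(e, e), c), c))), pair(pair(e, c), e))))  →  pair(pair(c, e), pair(m(e, c, pair(e, pair(m(e, pair(e, e), c), c))), pair(pair(e, c), e)))   [R2 at 2]
3. pair(pair(c, e), pair(m(e, c, pair(e, pair(m(e, pair(e, e), c), c))), pair(pair(e, c), e)))  →  pair(pair(c, e), pair(pair(e, pair(m(e, pair(e, e), c), c)), pair(pair(e, c), e)))   [R2 at 2.1]
4. pair(pair(c, e), pair(pair(e, pair(m(e, pair(e, e), c), c)), pair(pair(e, c), e)))  →  pair(pair(c, e), pair(pair(e, pair(c, c)), pair(pair(e, c), e)))   [R2 at 2.1.2.1]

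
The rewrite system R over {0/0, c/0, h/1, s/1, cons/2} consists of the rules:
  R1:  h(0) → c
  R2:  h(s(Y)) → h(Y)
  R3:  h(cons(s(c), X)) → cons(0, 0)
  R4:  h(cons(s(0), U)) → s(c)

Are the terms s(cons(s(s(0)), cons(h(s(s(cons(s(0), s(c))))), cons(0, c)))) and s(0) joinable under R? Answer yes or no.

Reduce t₁ = s(cons(s(s(0)), cons(h(s(s(cons(s(0), s(c))))), cons(0, c)))):
1. s(cons(s(s(0)), cons(h(s(s(cons(s(0), s(c))))), cons(0, c))))  →  s(cons(s(s(0)), cons(h(s(cons(s(0), s(c)))), cons(0, c))))   [R2 at 1.2.1]
2. s(cons(s(s(0)), cons(h(s(cons(s(0), s(c)))), cons(0, c))))  →  s(cons(s(s(0)), cons(h(cons(s(0), s(c))), cons(0, c))))   [R2 at 1.2.1]
3. s(cons(s(s(0)), cons(h(cons(s(0), s(c))), cons(0, c))))  →  s(cons(s(s(0)), cons(s(c), cons(0, c))))   [R4 at 1.2.1]

Reduce t₂ = s(0):

no — NF(t₁) = s(cons(s(s(0)), cons(s(c), cons(0, c)))), NF(t₂) = s(0)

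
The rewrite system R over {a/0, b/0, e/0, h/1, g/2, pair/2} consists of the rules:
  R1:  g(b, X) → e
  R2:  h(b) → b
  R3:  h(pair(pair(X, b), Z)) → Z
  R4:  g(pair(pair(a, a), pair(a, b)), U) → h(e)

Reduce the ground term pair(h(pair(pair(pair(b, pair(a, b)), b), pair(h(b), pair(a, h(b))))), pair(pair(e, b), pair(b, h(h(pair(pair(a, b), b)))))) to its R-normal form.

1. pair(h(pair(pair(pair(b, pair(a, b)), b), pair(h(b), pair(a, h(b))))), pair(pair(e, b), pair(b, h(h(pair(pair(a, b), b))))))  →  pair(pair(h(b), pair(a, h(b))), pair(pair(e, b), pair(b, h(h(pair(pair(a, b), b))))))   [R3 at 1]
2. pair(pair(h(b), pair(a, h(b))), pair(pair(e, b), pair(b, h(h(pair(pair(a, b), b))))))  →  pair(pair(b, pair(a, h(b))), pair(pair(e, b), pair(b, h(h(pair(pair(a, b), b))))))   [R2 at 1.1]
3. pair(pair(b, pair(a, h(b))), pair(pair(e, b), pair(b, h(h(pair(pair(a, b), b))))))  →  pair(pair(b, pair(a, b)), pair(pair(e, b), pair(b, h(h(pair(pair(a, b), b))))))   [R2 at 1.2.2]
4. pair(pair(b, pair(a, b)), pair(pair(e, b), pair(b, h(h(pair(pair(a, b), b))))))  →  pair(pair(b, pair(a, b)), pair(pair(e, b), pair(b, h(b))))   [R3 at 2.2.2.1]
5. pair(pair(b, pair(a, b)), pair(pair(e, b), pair(b, h(b))))  →  pair(pair(b, pair(a, b)), pair(pair(e, b), pair(b, b)))   [R2 at 2.2.2]

pair(pair(b, pair(a, b)), pair(pair(e, b), pair(b, b)))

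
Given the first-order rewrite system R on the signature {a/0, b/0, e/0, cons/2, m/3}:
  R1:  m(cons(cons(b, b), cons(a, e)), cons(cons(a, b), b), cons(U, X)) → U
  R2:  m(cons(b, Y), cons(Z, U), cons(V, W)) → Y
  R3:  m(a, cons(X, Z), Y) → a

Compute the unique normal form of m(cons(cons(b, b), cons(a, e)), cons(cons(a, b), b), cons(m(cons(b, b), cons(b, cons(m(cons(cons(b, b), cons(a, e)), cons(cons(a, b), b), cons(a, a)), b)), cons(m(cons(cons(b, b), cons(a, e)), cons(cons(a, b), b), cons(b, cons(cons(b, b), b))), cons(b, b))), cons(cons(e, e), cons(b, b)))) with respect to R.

b

1. m(cons(cons(b, b), cons(a, e)), cons(cons(a, b), b), cons(m(cons(b, b), cons(b, cons(m(cons(cons(b, b), cons(a, e)), cons(cons(a, b), b), cons(a, a)), b)), cons(m(cons(cons(b, b), cons(a, e)), cons(cons(a, b), b), cons(b, cons(cons(b, b), b))), cons(b, b))), cons(cons(e, e), cons(b, b))))  →  m(cons(b, b), cons(b, cons(m(cons(cons(b, b), cons(a, e)), cons(cons(a, b), b), cons(a, a)), b)), cons(m(cons(cons(b, b), cons(a, e)), cons(cons(a, b), b), cons(b, cons(cons(b, b), b))), cons(b, b)))   [R1 at ε]
2. m(cons(b, b), cons(b, cons(m(cons(cons(b, b), cons(a, e)), cons(cons(a, b), b), cons(a, a)), b)), cons(m(cons(cons(b, b), cons(a, e)), cons(cons(a, b), b), cons(b, cons(cons(b, b), b))), cons(b, b)))  →  b   [R2 at ε]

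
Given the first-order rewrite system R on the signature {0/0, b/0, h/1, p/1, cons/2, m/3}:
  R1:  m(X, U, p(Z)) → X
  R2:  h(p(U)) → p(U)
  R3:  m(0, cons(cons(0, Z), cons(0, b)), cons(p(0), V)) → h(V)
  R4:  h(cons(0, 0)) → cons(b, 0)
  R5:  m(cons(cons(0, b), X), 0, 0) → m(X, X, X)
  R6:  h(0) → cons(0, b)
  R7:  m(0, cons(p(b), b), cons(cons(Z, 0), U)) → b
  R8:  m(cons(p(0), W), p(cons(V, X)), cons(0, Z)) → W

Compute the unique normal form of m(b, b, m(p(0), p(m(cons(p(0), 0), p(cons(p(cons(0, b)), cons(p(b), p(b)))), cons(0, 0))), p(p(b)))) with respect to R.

b

1. m(b, b, m(p(0), p(m(cons(p(0), 0), p(cons(p(cons(0, b)), cons(p(b), p(b)))), cons(0, 0))), p(p(b))))  →  m(b, b, p(0))   [R1 at 3]
2. m(b, b, p(0))  →  b   [R1 at ε]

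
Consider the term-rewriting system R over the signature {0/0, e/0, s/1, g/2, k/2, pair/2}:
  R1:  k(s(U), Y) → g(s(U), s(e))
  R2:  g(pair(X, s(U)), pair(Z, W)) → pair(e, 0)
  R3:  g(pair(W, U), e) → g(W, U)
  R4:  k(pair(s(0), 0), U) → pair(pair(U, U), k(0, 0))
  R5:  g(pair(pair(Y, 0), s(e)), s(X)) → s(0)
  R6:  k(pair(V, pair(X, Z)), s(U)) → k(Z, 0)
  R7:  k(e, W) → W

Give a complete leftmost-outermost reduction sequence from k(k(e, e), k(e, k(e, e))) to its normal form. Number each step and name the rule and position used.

1. k(k(e, e), k(e, k(e, e)))  →  k(e, k(e, k(e, e)))   [R7 at 1]
2. k(e, k(e, k(e, e)))  →  k(e, k(e, e))   [R7 at ε]
3. k(e, k(e, e))  →  k(e, e)   [R7 at ε]
4. k(e, e)  →  e   [R7 at ε]

e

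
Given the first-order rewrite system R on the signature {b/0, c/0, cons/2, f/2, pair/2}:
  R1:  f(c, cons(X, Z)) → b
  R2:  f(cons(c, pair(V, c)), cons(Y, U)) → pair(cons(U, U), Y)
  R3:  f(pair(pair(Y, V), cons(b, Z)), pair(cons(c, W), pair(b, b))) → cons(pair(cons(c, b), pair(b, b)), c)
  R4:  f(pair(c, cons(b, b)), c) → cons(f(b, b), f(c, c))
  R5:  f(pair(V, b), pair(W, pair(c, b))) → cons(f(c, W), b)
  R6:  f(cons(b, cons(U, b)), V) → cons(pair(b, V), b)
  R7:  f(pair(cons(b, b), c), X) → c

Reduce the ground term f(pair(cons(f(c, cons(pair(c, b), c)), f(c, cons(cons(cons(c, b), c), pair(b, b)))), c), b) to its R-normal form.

c

1. f(pair(cons(f(c, cons(pair(c, b), c)), f(c, cons(cons(cons(c, b), c), pair(b, b)))), c), b)  →  f(pair(cons(b, f(c, cons(cons(cons(c, b), c), pair(b, b)))), c), b)   [R1 at 1.1.1]
2. f(pair(cons(b, f(c, cons(cons(cons(c, b), c), pair(b, b)))), c), b)  →  f(pair(cons(b, b), c), b)   [R1 at 1.1.2]
3. f(pair(cons(b, b), c), b)  →  c   [R7 at ε]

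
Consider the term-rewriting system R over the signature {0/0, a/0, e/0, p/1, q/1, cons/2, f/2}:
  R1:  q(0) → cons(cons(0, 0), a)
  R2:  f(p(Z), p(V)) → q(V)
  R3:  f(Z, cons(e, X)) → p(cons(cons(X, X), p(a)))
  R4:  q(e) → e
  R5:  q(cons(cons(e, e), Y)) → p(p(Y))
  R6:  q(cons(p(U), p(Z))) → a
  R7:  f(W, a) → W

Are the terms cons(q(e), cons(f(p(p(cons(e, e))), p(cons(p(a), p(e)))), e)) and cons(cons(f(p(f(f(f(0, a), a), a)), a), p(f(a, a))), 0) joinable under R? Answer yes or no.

Reduce t₁ = cons(q(e), cons(f(p(p(cons(e, e))), p(cons(p(a), p(e)))), e)):
1. cons(q(e), cons(f(p(p(cons(e, e))), p(cons(p(a), p(e)))), e))  →  cons(e, cons(f(p(p(cons(e, e))), p(cons(p(a), p(e)))), e))   [R4 at 1]
2. cons(e, cons(f(p(p(cons(e, e))), p(cons(p(a), p(e)))), e))  →  cons(e, cons(q(cons(p(a), p(e))), e))   [R2 at 2.1]
3. cons(e, cons(q(cons(p(a), p(e))), e))  →  cons(e, cons(a, e))   [R6 at 2.1]

Reduce t₂ = cons(cons(f(p(f(f(f(0, a), a), a)), a), p(f(a, a))), 0):
1. cons(cons(f(p(f(f(f(0, a), a), a)), a), p(f(a, a))), 0)  →  cons(cons(p(f(f(f(0, a), a), a)), p(f(a, a))), 0)   [R7 at 1.1]
2. cons(cons(p(f(f(f(0, a), a), a)), p(f(a, a))), 0)  →  cons(cons(p(f(f(0, a), a)), p(f(a, a))), 0)   [R7 at 1.1.1]
3. cons(cons(p(f(f(0, a), a)), p(f(a, a))), 0)  →  cons(cons(p(f(0, a)), p(f(a, a))), 0)   [R7 at 1.1.1]
4. cons(cons(p(f(0, a)), p(f(a, a))), 0)  →  cons(cons(p(0), p(f(a, a))), 0)   [R7 at 1.1.1]
5. cons(cons(p(0), p(f(a, a))), 0)  →  cons(cons(p(0), p(a)), 0)   [R7 at 1.2.1]

no — NF(t₁) = cons(e, cons(a, e)), NF(t₂) = cons(cons(p(0), p(a)), 0)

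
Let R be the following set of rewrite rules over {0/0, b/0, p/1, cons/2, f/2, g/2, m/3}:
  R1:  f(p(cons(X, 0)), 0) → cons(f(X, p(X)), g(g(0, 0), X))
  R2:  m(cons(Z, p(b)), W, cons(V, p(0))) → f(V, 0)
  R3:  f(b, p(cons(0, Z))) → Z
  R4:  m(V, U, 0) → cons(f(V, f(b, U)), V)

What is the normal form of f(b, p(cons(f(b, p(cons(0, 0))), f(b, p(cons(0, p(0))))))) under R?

1. f(b, p(cons(f(b, p(cons(0, 0))), f(b, p(cons(0, p(0)))))))  →  f(b, p(cons(0, f(b, p(cons(0, p(0)))))))   [R3 at 2.1.1]
2. f(b, p(cons(0, f(b, p(cons(0, p(0)))))))  →  f(b, p(cons(0, p(0))))   [R3 at ε]
3. f(b, p(cons(0, p(0))))  →  p(0)   [R3 at ε]

p(0)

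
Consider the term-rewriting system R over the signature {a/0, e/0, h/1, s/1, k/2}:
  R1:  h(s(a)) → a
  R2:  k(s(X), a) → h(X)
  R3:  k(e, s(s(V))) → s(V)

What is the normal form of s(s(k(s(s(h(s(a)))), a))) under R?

1. s(s(k(s(s(h(s(a)))), a)))  →  s(s(h(s(h(s(a))))))   [R2 at 1.1]
2. s(s(h(s(h(s(a))))))  →  s(s(h(s(a))))   [R1 at 1.1.1.1]
3. s(s(h(s(a))))  →  s(s(a))   [R1 at 1.1]

s(s(a))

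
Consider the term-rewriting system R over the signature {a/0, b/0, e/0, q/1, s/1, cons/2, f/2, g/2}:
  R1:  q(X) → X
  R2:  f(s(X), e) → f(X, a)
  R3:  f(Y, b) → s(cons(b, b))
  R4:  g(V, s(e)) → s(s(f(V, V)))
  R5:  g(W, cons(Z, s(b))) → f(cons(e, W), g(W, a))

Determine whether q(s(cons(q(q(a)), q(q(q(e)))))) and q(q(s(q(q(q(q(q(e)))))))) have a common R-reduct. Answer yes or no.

Reduce t₁ = q(s(cons(q(q(a)), q(q(q(e)))))):
1. q(s(cons(q(q(a)), q(q(q(e))))))  →  s(cons(q(q(a)), q(q(q(e)))))   [R1 at ε]
2. s(cons(q(q(a)), q(q(q(e)))))  →  s(cons(q(a), q(q(q(e)))))   [R1 at 1.1]
3. s(cons(q(a), q(q(q(e)))))  →  s(cons(a, q(q(q(e)))))   [R1 at 1.1]
4. s(cons(a, q(q(q(e)))))  →  s(cons(a, q(q(e))))   [R1 at 1.2]
5. s(cons(a, q(q(e))))  →  s(cons(a, q(e)))   [R1 at 1.2]
6. s(cons(a, q(e)))  →  s(cons(a, e))   [R1 at 1.2]

Reduce t₂ = q(q(s(q(q(q(q(q(e)))))))):
1. q(q(s(q(q(q(q(q(e))))))))  →  q(s(q(q(q(q(q(e)))))))   [R1 at ε]
2. q(s(q(q(q(q(q(e)))))))  →  s(q(q(q(q(q(e))))))   [R1 at ε]
3. s(q(q(q(q(q(e))))))  →  s(q(q(q(q(e)))))   [R1 at 1]
4. s(q(q(q(q(e)))))  →  s(q(q(q(e))))   [R1 at 1]
5. s(q(q(q(e))))  →  s(q(q(e)))   [R1 at 1]
6. s(q(q(e)))  →  s(q(e))   [R1 at 1]
7. s(q(e))  →  s(e)   [R1 at 1]

no — NF(t₁) = s(cons(a, e)), NF(t₂) = s(e)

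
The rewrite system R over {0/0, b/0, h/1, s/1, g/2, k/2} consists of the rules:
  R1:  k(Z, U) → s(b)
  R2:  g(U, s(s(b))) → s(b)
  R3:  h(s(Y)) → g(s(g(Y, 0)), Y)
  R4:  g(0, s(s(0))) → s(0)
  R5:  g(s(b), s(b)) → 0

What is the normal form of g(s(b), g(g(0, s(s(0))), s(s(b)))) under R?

1. g(s(b), g(g(0, s(s(0))), s(s(b))))  →  g(s(b), s(b))   [R2 at 2]
2. g(s(b), s(b))  →  0   [R5 at ε]

0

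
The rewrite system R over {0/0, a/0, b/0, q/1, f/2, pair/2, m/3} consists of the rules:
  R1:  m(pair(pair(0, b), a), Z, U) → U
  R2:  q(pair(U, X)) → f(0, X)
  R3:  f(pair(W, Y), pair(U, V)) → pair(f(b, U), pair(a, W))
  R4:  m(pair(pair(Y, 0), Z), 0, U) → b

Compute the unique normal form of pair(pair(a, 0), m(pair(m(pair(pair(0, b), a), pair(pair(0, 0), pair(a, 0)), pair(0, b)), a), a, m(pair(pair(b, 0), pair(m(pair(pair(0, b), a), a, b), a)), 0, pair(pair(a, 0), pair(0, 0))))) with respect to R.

pair(pair(a, 0), b)

1. pair(pair(a, 0), m(pair(m(pair(pair(0, b), a), pair(pair(0, 0), pair(a, 0)), pair(0, b)), a), a, m(pair(pair(b, 0), pair(m(pair(pair(0, b), a), a, b), a)), 0, pair(pair(a, 0), pair(0, 0)))))  →  pair(pair(a, 0), m(pair(pair(0, b), a), a, m(pair(pair(b, 0), pair(m(pair(pair(0, b), a), a, b), a)), 0, pair(pair(a, 0), pair(0, 0)))))   [R1 at 2.1.1]
2. pair(pair(a, 0), m(pair(pair(0, b), a), a, m(pair(pair(b, 0), pair(m(pair(pair(0, b), a), a, b), a)), 0, pair(pair(a, 0), pair(0, 0)))))  →  pair(pair(a, 0), m(pair(pair(b, 0), pair(m(pair(pair(0, b), a), a, b), a)), 0, pair(pair(a, 0), pair(0, 0))))   [R1 at 2]
3. pair(pair(a, 0), m(pair(pair(b, 0), pair(m(pair(pair(0, b), a), a, b), a)), 0, pair(pair(a, 0), pair(0, 0))))  →  pair(pair(a, 0), b)   [R4 at 2]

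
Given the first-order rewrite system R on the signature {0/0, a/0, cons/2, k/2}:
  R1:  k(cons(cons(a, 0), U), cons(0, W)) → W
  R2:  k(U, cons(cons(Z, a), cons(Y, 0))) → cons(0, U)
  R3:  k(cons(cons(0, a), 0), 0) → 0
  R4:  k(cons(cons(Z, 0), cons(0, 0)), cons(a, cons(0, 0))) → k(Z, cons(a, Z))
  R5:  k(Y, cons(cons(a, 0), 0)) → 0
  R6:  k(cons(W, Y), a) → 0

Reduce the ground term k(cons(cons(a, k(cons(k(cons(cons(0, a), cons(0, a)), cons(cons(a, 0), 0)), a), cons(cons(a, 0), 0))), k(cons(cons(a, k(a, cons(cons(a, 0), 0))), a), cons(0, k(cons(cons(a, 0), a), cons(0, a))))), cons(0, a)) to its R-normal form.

a

1. k(cons(cons(a, k(cons(k(cons(cons(0, a), cons(0, a)), cons(cons(a, 0), 0)), a), cons(cons(a, 0), 0))), k(cons(cons(a, k(a, cons(cons(a, 0), 0))), a), cons(0, k(cons(cons(a, 0), a), cons(0, a))))), cons(0, a))  →  k(cons(cons(a, 0), k(cons(cons(a, k(a, cons(cons(a, 0), 0))), a), cons(0, k(cons(cons(a, 0), a), cons(0, a))))), cons(0, a))   [R5 at 1.1.2]
2. k(cons(cons(a, 0), k(cons(cons(a, k(a, cons(cons(a, 0), 0))), a), cons(0, k(cons(cons(a, 0), a), cons(0, a))))), cons(0, a))  →  a   [R1 at ε]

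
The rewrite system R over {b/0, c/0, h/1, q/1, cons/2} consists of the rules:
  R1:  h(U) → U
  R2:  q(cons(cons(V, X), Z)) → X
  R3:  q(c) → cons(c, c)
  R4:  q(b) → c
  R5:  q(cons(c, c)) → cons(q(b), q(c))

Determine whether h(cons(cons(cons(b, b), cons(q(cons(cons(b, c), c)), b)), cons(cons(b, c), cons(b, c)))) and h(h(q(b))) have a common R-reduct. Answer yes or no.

no — NF(t₁) = cons(cons(cons(b, b), cons(c, b)), cons(cons(b, c), cons(b, c))), NF(t₂) = c

Reduce t₁ = h(cons(cons(cons(b, b), cons(q(cons(cons(b, c), c)), b)), cons(cons(b, c), cons(b, c)))):
1. h(cons(cons(cons(b, b), cons(q(cons(cons(b, c), c)), b)), cons(cons(b, c), cons(b, c))))  →  cons(cons(cons(b, b), cons(q(cons(cons(b, c), c)), b)), cons(cons(b, c), cons(b, c)))   [R1 at ε]
2. cons(cons(cons(b, b), cons(q(cons(cons(b, c), c)), b)), cons(cons(b, c), cons(b, c)))  →  cons(cons(cons(b, b), cons(c, b)), cons(cons(b, c), cons(b, c)))   [R2 at 1.2.1]

Reduce t₂ = h(h(q(b))):
1. h(h(q(b)))  →  h(q(b))   [R1 at ε]
2. h(q(b))  →  q(b)   [R1 at ε]
3. q(b)  →  c   [R4 at ε]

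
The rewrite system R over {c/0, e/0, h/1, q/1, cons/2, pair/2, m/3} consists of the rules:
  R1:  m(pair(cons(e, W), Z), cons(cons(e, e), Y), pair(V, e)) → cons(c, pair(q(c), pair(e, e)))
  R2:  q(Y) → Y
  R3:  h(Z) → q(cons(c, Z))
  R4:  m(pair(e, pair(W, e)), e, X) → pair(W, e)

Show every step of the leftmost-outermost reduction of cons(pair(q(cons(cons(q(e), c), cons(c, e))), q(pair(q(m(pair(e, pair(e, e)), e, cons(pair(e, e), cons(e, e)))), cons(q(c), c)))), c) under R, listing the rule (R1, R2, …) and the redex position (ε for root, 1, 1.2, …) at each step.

cons(pair(cons(cons(e, c), cons(c, e)), pair(pair(e, e), cons(c, c))), c)

1. cons(pair(q(cons(cons(q(e), c), cons(c, e))), q(pair(q(m(pair(e, pair(e, e)), e, cons(pair(e, e), cons(e, e)))), cons(q(c), c)))), c)  →  cons(pair(cons(cons(q(e), c), cons(c, e)), q(pair(q(m(pair(e, pair(e, e)), e, cons(pair(e, e), cons(e, e)))), cons(q(c), c)))), c)   [R2 at 1.1]
2. cons(pair(cons(cons(q(e), c), cons(c, e)), q(pair(q(m(pair(e, pair(e, e)), e, cons(pair(e, e), cons(e, e)))), cons(q(c), c)))), c)  →  cons(pair(cons(cons(e, c), cons(c, e)), q(pair(q(m(pair(e, pair(e, e)), e, cons(pair(e, e), cons(e, e)))), cons(q(c), c)))), c)   [R2 at 1.1.1.1]
3. cons(pair(cons(cons(e, c), cons(c, e)), q(pair(q(m(pair(e, pair(e, e)), e, cons(pair(e, e), cons(e, e)))), cons(q(c), c)))), c)  →  cons(pair(cons(cons(e, c), cons(c, e)), pair(q(m(pair(e, pair(e, e)), e, cons(pair(e, e), cons(e, e)))), cons(q(c), c))), c)   [R2 at 1.2]
4. cons(pair(cons(cons(e, c), cons(c, e)), pair(q(m(pair(e, pair(e, e)), e, cons(pair(e, e), cons(e, e)))), cons(q(c), c))), c)  →  cons(pair(cons(cons(e, c), cons(c, e)), pair(m(pair(e, pair(e, e)), e, cons(pair(e, e), cons(e, e))), cons(q(c), c))), c)   [R2 at 1.2.1]
5. cons(pair(cons(cons(e, c), cons(c, e)), pair(m(pair(e, pair(e, e)), e, cons(pair(e, e), cons(e, e))), cons(q(c), c))), c)  →  cons(pair(cons(cons(e, c), cons(c, e)), pair(pair(e, e), cons(q(c), c))), c)   [R4 at 1.2.1]
6. cons(pair(cons(cons(e, c), cons(c, e)), pair(pair(e, e), cons(q(c), c))), c)  →  cons(pair(cons(cons(e, c), cons(c, e)), pair(pair(e, e), cons(c, c))), c)   [R2 at 1.2.2.1]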